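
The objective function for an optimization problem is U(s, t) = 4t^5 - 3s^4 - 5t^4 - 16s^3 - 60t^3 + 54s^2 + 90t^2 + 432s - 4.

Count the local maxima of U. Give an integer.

U separates as a function of s plus a function of t, so ∇U=0 decouples.
∂U/∂s = -12(s - 3)(s + 3)(s + 4) = 0 at s ∈ {-4, -3, 3}; ∂U/∂t = 20t(t - 3)(t - 1)(t + 3) = 0 at t ∈ {-3, 0, 1, 3}.
The Hessian is diagonal: diag(U_ss, U_tt). Second derivatives: U_ss(-4)=-84, U_ss(-3)=72, U_ss(3)=-504; U_tt(-3)=-1440, U_tt(0)=180, U_tt(1)=-160, U_tt(3)=720.
Local maxima occur where both diagonal entries negative: (-4, -3), (-4, 1), (3, -3), (3, 1). Count: 4.

4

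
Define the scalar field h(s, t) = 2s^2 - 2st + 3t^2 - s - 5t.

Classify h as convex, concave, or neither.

convex

h is quadratic, so its Hessian is the constant matrix H = [[4, -2], [-2, 6]].
det(H) = 20, tr(H) = 10.
det(H) > 0 and tr(H) > 0, so H is positive definite everywhere: convex.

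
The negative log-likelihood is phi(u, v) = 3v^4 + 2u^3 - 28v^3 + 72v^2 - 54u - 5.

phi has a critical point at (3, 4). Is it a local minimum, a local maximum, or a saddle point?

local minimum

The mixed partial ∂²phi/∂u∂v is 0, so the Hessian at any point is diag(phi_uu, phi_vv) = diag(12u, 12(3v^2 - 14v + 12)).
At (3, 4): H = diag(36, 48).
Both eigenvalues are positive, so H is positive definite: a local minimum.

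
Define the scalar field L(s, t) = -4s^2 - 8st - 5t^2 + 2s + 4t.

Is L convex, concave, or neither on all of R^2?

L is quadratic, so its Hessian is the constant matrix H = [[-8, -8], [-8, -10]].
det(H) = 16, tr(H) = -18.
det(H) > 0 and tr(H) < 0, so H is negative definite everywhere: concave.

concave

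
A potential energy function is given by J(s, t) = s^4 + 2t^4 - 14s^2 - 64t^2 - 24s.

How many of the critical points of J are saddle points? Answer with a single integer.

J separates as a function of s plus a function of t, so ∇J=0 decouples.
∂J/∂s = 4(s - 3)(s + 1)(s + 2) = 0 at s ∈ {-2, -1, 3}; ∂J/∂t = 8t(t - 4)(t + 4) = 0 at t ∈ {-4, 0, 4}.
The Hessian is diagonal: diag(J_ss, J_tt). Second derivatives: J_ss(-2)=20, J_ss(-1)=-16, J_ss(3)=80; J_tt(-4)=256, J_tt(0)=-128, J_tt(4)=256.
Saddle points occur where the two diagonal entries have opposite signs: (-2, 0), (-1, -4), (-1, 4), (3, 0). Count: 4.

4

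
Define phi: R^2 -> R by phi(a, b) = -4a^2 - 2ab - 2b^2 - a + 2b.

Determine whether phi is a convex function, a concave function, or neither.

phi is quadratic, so its Hessian is the constant matrix H = [[-8, -2], [-2, -4]].
det(H) = 28, tr(H) = -12.
det(H) > 0 and tr(H) < 0, so H is negative definite everywhere: concave.

concave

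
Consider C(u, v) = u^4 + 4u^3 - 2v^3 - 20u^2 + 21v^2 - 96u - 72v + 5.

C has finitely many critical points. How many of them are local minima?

C separates as a function of u plus a function of v, so ∇C=0 decouples.
∂C/∂u = 4(u - 3)(u + 2)(u + 4) = 0 at u ∈ {-4, -2, 3}; ∂C/∂v = -6(v - 4)(v - 3) = 0 at v ∈ {3, 4}.
The Hessian is diagonal: diag(C_uu, C_vv). Second derivatives: C_uu(-4)=56, C_uu(-2)=-40, C_uu(3)=140; C_vv(3)=6, C_vv(4)=-6.
Local minima occur where both diagonal entries positive: (-4, 3), (3, 3). Count: 2.

2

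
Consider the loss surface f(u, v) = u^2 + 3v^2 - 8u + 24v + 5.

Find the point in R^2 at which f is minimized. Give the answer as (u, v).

f(u,v) separates as P(u) + Q(v) + 5, so its minimum is min P + min Q + 5.
P'(u) = 2u - 8 vanishes at u ∈ {4}; Q'(v) = 6v + 24 vanishes at v ∈ {-4}.
Local minima of P (where P''>0): P(4)=-16. Local minima of Q: Q(-4)=-48.
So the global minimum of f is P(4) + Q(-4) + 5 = -16 − 48 + 5 = -59, attained at (4, -4).

(4, -4)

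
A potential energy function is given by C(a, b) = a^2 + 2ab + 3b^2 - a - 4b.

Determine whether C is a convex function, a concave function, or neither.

convex

C is quadratic, so its Hessian is the constant matrix H = [[2, 2], [2, 6]].
det(H) = 8, tr(H) = 8.
det(H) > 0 and tr(H) > 0, so H is positive definite everywhere: convex.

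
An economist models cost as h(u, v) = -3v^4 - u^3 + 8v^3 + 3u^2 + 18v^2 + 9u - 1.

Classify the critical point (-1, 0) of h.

local minimum

The mixed partial ∂²h/∂u∂v is 0, so the Hessian at any point is diag(h_uu, h_vv) = diag(6(-u + 1), 12(-3v^2 + 4v + 3)).
At (-1, 0): H = diag(12, 36).
Both eigenvalues are positive, so H is positive definite: a local minimum.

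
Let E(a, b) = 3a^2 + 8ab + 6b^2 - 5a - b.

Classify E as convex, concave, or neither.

convex

E is quadratic, so its Hessian is the constant matrix H = [[6, 8], [8, 12]].
det(H) = 8, tr(H) = 18.
det(H) > 0 and tr(H) > 0, so H is positive definite everywhere: convex.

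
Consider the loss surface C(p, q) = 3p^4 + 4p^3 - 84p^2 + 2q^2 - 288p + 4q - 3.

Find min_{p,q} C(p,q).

-1477

C(p,q) separates as A(p) + B(q) − 3, so its minimum is min A + min B − 3.
A'(p) = 12(p - 4)(p + 2)(p + 3) vanishes at p ∈ {-3, -2, 4}; B'(q) = 4q + 4 vanishes at q ∈ {-1}.
Local minima of A (where A''>0): A(-3)=243, A(4)=-1472. Local minima of B: B(-1)=-2.
So the global minimum of C is A(4) + B(-1) − 3 = -1472 − 2 − 3 = -1477, attained at (4, -1).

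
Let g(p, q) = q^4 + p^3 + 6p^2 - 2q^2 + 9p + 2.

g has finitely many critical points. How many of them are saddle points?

g separates as a function of p plus a function of q, so ∇g=0 decouples.
∂g/∂p = 3(p + 1)(p + 3) = 0 at p ∈ {-3, -1}; ∂g/∂q = 4q(q - 1)(q + 1) = 0 at q ∈ {-1, 0, 1}.
The Hessian is diagonal: diag(g_pp, g_qq). Second derivatives: g_pp(-3)=-6, g_pp(-1)=6; g_qq(-1)=8, g_qq(0)=-4, g_qq(1)=8.
Saddle points occur where the two diagonal entries have opposite signs: (-3, -1), (-3, 1), (-1, 0). Count: 3.

3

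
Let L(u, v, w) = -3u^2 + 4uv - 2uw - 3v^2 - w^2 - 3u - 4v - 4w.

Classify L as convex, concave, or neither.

concave

L is quadratic, so its Hessian is the constant matrix H = [[-6, 4, -2], [4, -6, 0], [-2, 0, -2]].
Leading principal minors: -6, 20, -16.
Signs alternate −, +, − ⇒ H ≺ 0 ⇒ concave.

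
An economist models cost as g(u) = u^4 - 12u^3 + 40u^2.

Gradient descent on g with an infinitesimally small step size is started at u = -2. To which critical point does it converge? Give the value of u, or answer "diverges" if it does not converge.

g'(u) = 4u(u - 5)(u - 4), so g'(-2) = -336.
Gradient descent moves in the -g' direction, i.e. u is increasing.
The nearest critical point in that direction is u = 0, where g'' = 80 > 0 (a local minimum). The iterate converges there.

0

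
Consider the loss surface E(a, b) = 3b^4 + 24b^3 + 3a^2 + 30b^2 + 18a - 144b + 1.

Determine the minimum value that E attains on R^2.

E(a,b) separates as P(a) + Q(b) + 1, so its minimum is min P + min Q + 1.
P'(a) = 6a + 18 vanishes at a ∈ {-3}; Q'(b) = 12(b - 1)(b + 3)(b + 4) vanishes at b ∈ {-4, -3, 1}.
Local minima of P (where P''>0): P(-3)=-27. Local minima of Q: Q(-4)=288, Q(1)=-87.
So the global minimum of E is P(-3) + Q(1) + 1 = -27 − 87 + 1 = -113, attained at (-3, 1).

-113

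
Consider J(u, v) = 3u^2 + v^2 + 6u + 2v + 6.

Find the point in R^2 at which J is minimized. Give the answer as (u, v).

(-1, -1)

J(u,v) separates as P(u) + Q(v) + 6, so its minimum is min P + min Q + 6.
P'(u) = 6u + 6 vanishes at u ∈ {-1}; Q'(v) = 2v + 2 vanishes at v ∈ {-1}.
Local minima of P (where P''>0): P(-1)=-3. Local minima of Q: Q(-1)=-1.
So the global minimum of J is P(-1) + Q(-1) + 6 = -3 − 1 + 6 = 2, attained at (-1, -1).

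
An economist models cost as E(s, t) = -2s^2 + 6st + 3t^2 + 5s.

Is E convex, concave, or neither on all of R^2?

neither

E is quadratic, so its Hessian is the constant matrix H = [[-4, 6], [6, 6]].
det(H) = -60, tr(H) = 2.
det(H) < 0, so H is indefinite: neither convex nor concave.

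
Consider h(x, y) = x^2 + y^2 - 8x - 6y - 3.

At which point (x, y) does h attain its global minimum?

(4, 3)

h(x,y) separates as P(x) + Q(y) − 3, so its minimum is min P + min Q − 3.
P'(x) = 2x - 8 vanishes at x ∈ {4}; Q'(y) = 2y - 6 vanishes at y ∈ {3}.
Local minima of P (where P''>0): P(4)=-16. Local minima of Q: Q(3)=-9.
So the global minimum of h is P(4) + Q(3) − 3 = -16 − 9 − 3 = -28, attained at (4, 3).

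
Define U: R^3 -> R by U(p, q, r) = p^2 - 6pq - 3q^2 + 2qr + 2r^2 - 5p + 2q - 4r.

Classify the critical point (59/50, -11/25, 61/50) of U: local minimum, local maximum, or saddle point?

The Hessian is constant: H = [[2, -6, 0], [-6, -6, 2], [0, 2, 4]].
Leading principal minors: Δ₁ = 2, Δ₂ = -48, Δ₃ = -200.
The minors fit neither the all-positive nor the alternating-sign pattern, so H is indefinite: a saddle point.

saddle point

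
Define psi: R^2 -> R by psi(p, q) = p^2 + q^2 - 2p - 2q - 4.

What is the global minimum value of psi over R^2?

psi(p,q) separates as A(p) + B(q) − 4, so its minimum is min A + min B − 4.
A'(p) = 2p - 2 vanishes at p ∈ {1}; B'(q) = 2q - 2 vanishes at q ∈ {1}.
Local minima of A (where A''>0): A(1)=-1. Local minima of B: B(1)=-1.
So the global minimum of psi is A(1) + B(1) − 4 = -1 − 1 − 4 = -6, attained at (1, 1).

-6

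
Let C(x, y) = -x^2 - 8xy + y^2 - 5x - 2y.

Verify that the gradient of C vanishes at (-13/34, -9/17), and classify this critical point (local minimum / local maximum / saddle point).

saddle point

∇C = (-2x - 8y - 5, -8x + 2y - 2); substituting (-13/34, -9/17) gives ∇C = (0, 0), so (-13/34, -9/17) is indeed a critical point.
The Hessian of C is constant: H = [[-2, -8], [-8, 2]].
det(H) = (-2)·2 − (-8)² = -68.
Since det(H) < 0, H is indefinite and the critical point is a saddle point.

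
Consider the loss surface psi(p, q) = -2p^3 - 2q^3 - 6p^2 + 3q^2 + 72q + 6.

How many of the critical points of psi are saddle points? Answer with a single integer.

psi separates as a function of p plus a function of q, so ∇psi=0 decouples.
∂psi/∂p = -6p(p + 2) = 0 at p ∈ {-2, 0}; ∂psi/∂q = -6(q - 4)(q + 3) = 0 at q ∈ {-3, 4}.
The Hessian is diagonal: diag(psi_pp, psi_qq). Second derivatives: psi_pp(-2)=12, psi_pp(0)=-12; psi_qq(-3)=42, psi_qq(4)=-42.
Saddle points occur where the two diagonal entries have opposite signs: (-2, 4), (0, -3). Count: 2.

2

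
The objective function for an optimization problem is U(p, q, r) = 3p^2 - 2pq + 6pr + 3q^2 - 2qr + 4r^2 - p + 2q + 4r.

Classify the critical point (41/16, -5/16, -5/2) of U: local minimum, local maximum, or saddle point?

local minimum

The Hessian is constant: H = [[6, -2, 6], [-2, 6, -2], [6, -2, 8]].
Leading principal minors: Δ₁ = 6, Δ₂ = 32, Δ₃ = 64.
All leading minors are positive, so H is positive definite: a local minimum.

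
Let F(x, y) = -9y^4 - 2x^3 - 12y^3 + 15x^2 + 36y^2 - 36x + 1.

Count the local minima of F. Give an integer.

F separates as a function of x plus a function of y, so ∇F=0 decouples.
∂F/∂x = -6(x - 3)(x - 2) = 0 at x ∈ {2, 3}; ∂F/∂y = -36y(y - 1)(y + 2) = 0 at y ∈ {-2, 0, 1}.
The Hessian is diagonal: diag(F_xx, F_yy). Second derivatives: F_xx(2)=6, F_xx(3)=-6; F_yy(-2)=-216, F_yy(0)=72, F_yy(1)=-108.
Local minima occur where both diagonal entries positive: (2, 0). Count: 1.

1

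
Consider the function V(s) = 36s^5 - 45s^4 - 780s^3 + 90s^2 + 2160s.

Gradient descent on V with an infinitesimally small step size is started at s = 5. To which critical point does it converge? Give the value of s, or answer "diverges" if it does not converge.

4

V'(s) = 180(s - 4)(s - 1)(s + 1)(s + 3), so V'(5) = 34560.
Gradient descent moves in the -V' direction, i.e. s is decreasing.
The nearest critical point in that direction is s = 4, where V'' = 18900 > 0 (a local minimum). The iterate converges there.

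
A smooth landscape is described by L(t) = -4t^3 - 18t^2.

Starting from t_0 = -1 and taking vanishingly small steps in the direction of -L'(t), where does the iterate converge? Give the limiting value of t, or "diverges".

-3

L'(t) = -12t(t + 3), so L'(-1) = 24.
Gradient descent moves in the -L' direction, i.e. t is decreasing.
The nearest critical point in that direction is t = -3, where L'' = 36 > 0 (a local minimum). The iterate converges there.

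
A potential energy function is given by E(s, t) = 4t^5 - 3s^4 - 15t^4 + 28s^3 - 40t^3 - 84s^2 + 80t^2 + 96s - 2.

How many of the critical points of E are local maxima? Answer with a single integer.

E separates as a function of s plus a function of t, so ∇E=0 decouples.
∂E/∂s = -12(s - 4)(s - 2)(s - 1) = 0 at s ∈ {1, 2, 4}; ∂E/∂t = 20t(t - 4)(t - 1)(t + 2) = 0 at t ∈ {-2, 0, 1, 4}.
The Hessian is diagonal: diag(E_ss, E_tt). Second derivatives: E_ss(1)=-36, E_ss(2)=24, E_ss(4)=-72; E_tt(-2)=-720, E_tt(0)=160, E_tt(1)=-180, E_tt(4)=1440.
Local maxima occur where both diagonal entries negative: (1, -2), (1, 1), (4, -2), (4, 1). Count: 4.

4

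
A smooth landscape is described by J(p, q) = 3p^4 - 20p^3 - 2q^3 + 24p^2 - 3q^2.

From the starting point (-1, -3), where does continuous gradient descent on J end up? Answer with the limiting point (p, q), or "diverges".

J is separable, so gradient descent decouples: p follows -∂J/∂p, q follows -∂J/∂q.
∂J/∂p = 12p(p - 4)(p - 1); at p=-1 this is -120, so p increases.
∂J/∂q = -6q(q + 1); at q=-3 this is -36, so q increases.
p converges to its nearest critical value 0 (a local min of the p-part); q converges to -1. The iterate converges to (0, -1).

(0, -1)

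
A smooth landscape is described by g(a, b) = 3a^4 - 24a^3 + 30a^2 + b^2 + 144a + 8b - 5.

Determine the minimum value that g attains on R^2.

g(a,b) separates as P(a) + Q(b) − 5, so its minimum is min P + min Q − 5.
P'(a) = 12(a - 4)(a - 3)(a + 1) vanishes at a ∈ {-1, 3, 4}; Q'(b) = 2b + 8 vanishes at b ∈ {-4}.
Local minima of P (where P''>0): P(-1)=-87, P(4)=288. Local minima of Q: Q(-4)=-16.
So the global minimum of g is P(-1) + Q(-4) − 5 = -87 − 16 − 5 = -108, attained at (-1, -4).

-108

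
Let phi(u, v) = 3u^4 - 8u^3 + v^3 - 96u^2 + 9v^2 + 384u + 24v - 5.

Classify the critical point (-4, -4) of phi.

The mixed partial ∂²phi/∂u∂v is 0, so the Hessian at any point is diag(phi_uu, phi_vv) = diag(12(3u^2 - 4u - 16), 6(v + 3)).
At (-4, -4): H = diag(576, -6).
The eigenvalues have opposite signs, so H is indefinite: a saddle point.

saddle point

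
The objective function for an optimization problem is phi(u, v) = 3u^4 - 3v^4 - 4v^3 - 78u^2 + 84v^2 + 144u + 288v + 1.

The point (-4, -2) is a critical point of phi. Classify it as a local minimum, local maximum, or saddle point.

local minimum

The mixed partial ∂²phi/∂u∂v is 0, so the Hessian at any point is diag(phi_uu, phi_vv) = diag(12(3u^2 - 13), 12(-3v^2 - 2v + 14)).
At (-4, -2): H = diag(420, 72).
Both eigenvalues are positive, so H is positive definite: a local minimum.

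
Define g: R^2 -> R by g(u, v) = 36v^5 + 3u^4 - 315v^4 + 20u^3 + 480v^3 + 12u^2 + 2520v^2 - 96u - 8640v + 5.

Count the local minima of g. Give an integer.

4

g separates as a function of u plus a function of v, so ∇g=0 decouples.
∂g/∂u = 12(u - 1)(u + 2)(u + 4) = 0 at u ∈ {-4, -2, 1}; ∂g/∂v = 180(v - 4)(v - 3)(v - 2)(v + 2) = 0 at v ∈ {-2, 2, 3, 4}.
The Hessian is diagonal: diag(g_uu, g_vv). Second derivatives: g_uu(-4)=120, g_uu(-2)=-72, g_uu(1)=180; g_vv(-2)=-21600, g_vv(2)=1440, g_vv(3)=-900, g_vv(4)=2160.
Local minima occur where both diagonal entries positive: (-4, 2), (-4, 4), (1, 2), (1, 4). Count: 4.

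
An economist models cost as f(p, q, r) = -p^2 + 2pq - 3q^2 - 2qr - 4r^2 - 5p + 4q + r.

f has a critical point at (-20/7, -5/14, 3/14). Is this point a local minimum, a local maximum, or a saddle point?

local maximum

The Hessian is constant: H = [[-2, 2, 0], [2, -6, -2], [0, -2, -8]].
Leading principal minors: Δ₁ = -2, Δ₂ = 8, Δ₃ = -56.
The minors alternate sign starting negative (−, +, −), so H is negative definite: a local maximum.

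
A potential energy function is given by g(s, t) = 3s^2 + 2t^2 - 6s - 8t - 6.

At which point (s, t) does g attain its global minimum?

(1, 2)

g(s,t) separates as P(s) + Q(t) − 6, so its minimum is min P + min Q − 6.
P'(s) = 6s - 6 vanishes at s ∈ {1}; Q'(t) = 4(t - 2) vanishes at t ∈ {2}.
Local minima of P (where P''>0): P(1)=-3. Local minima of Q: Q(2)=-8.
So the global minimum of g is P(1) + Q(2) − 6 = -3 − 8 − 6 = -17, attained at (1, 2).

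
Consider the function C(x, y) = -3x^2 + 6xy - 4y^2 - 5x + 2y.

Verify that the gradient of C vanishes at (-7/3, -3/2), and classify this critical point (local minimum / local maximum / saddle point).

∇C = (-6x + 6y - 5, 6x - 8y + 2); substituting (-7/3, -3/2) gives ∇C = (0, 0), so (-7/3, -3/2) is indeed a critical point.
The Hessian of C is constant: H = [[-6, 6], [6, -8]].
det(H) = (-6)·(-8) − 6² = 12.
det(H) > 0 and tr(H) = -14 < 0, so H is negative definite and the point is a local maximum.

local maximum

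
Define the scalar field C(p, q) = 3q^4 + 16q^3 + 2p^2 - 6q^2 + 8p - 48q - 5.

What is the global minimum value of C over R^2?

C(p,q) separates as A(p) + B(q) − 5, so its minimum is min A + min B − 5.
A'(p) = 4p + 8 vanishes at p ∈ {-2}; B'(q) = 12(q - 1)(q + 1)(q + 4) vanishes at q ∈ {-4, -1, 1}.
Local minima of A (where A''>0): A(-2)=-8. Local minima of B: B(-4)=-160, B(1)=-35.
So the global minimum of C is A(-2) + B(-4) − 5 = -8 − 160 − 5 = -173, attained at (-2, -4).

-173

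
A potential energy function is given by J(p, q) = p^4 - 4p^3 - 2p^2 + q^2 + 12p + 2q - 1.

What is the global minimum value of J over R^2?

J(p,q) separates as A(p) + B(q) − 1, so its minimum is min A + min B − 1.
A'(p) = 4(p - 3)(p - 1)(p + 1) vanishes at p ∈ {-1, 1, 3}; B'(q) = 2q + 2 vanishes at q ∈ {-1}.
Local minima of A (where A''>0): A(-1)=-9, A(3)=-9. Local minima of B: B(-1)=-1.
So the global minimum of J is A(-1) + B(-1) − 1 = -9 − 1 − 1 = -11, attained at (-1, -1).

-11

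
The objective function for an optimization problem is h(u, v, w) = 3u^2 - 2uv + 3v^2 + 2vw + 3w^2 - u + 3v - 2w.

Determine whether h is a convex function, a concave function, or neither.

h is quadratic, so its Hessian is the constant matrix H = [[6, -2, 0], [-2, 6, 2], [0, 2, 6]].
Leading principal minors: 6, 32, 168.
All positive ⇒ H ≻ 0 ⇒ convex.

convex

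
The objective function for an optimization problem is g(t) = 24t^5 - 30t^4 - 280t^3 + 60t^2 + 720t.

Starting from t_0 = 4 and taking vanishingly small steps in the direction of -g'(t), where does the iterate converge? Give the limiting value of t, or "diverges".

3

g'(t) = 120(t - 3)(t - 1)(t + 1)(t + 2), so g'(4) = 10800.
Gradient descent moves in the -g' direction, i.e. t is decreasing.
The nearest critical point in that direction is t = 3, where g'' = 4800 > 0 (a local minimum). The iterate converges there.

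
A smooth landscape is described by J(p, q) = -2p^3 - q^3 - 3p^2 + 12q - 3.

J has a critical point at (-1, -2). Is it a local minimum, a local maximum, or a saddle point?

local minimum

The mixed partial ∂²J/∂p∂q is 0, so the Hessian at any point is diag(J_pp, J_qq) = diag(-6(2p + 1), -6q).
At (-1, -2): H = diag(6, 12).
Both eigenvalues are positive, so H is positive definite: a local minimum.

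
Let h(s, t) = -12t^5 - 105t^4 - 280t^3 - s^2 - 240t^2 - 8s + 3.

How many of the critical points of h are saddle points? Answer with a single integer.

h separates as a function of s plus a function of t, so ∇h=0 decouples.
∂h/∂s = -2(s + 4) = 0 at s ∈ {-4}; ∂h/∂t = -60t(t + 1)(t + 2)(t + 4) = 0 at t ∈ {-4, -2, -1, 0}.
The Hessian is diagonal: diag(h_ss, h_tt). Second derivatives: h_ss(-4)=-2; h_tt(-4)=1440, h_tt(-2)=-240, h_tt(-1)=180, h_tt(0)=-480.
Saddle points occur where the two diagonal entries have opposite signs: (-4, -4), (-4, -1). Count: 2.

2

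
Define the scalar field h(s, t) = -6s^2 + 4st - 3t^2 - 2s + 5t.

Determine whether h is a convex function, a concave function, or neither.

concave

h is quadratic, so its Hessian is the constant matrix H = [[-12, 4], [4, -6]].
det(H) = 56, tr(H) = -18.
det(H) > 0 and tr(H) < 0, so H is negative definite everywhere: concave.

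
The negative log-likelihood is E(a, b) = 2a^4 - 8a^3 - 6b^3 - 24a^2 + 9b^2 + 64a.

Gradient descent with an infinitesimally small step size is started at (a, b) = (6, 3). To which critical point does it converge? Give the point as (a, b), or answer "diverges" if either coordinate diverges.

E is separable, so gradient descent decouples: a follows -∂E/∂a, b follows -∂E/∂b.
∂E/∂a = 8(a - 4)(a - 1)(a + 2); at a=6 this is 640, so a decreases.
∂E/∂b = -18b(b - 1); at b=3 this is -108, so b increases.
The b-coordinate has no critical point in that direction and runs off to infinity.

diverges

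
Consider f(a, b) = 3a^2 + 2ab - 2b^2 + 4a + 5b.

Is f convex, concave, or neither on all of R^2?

f is quadratic, so its Hessian is the constant matrix H = [[6, 2], [2, -4]].
det(H) = -28, tr(H) = 2.
det(H) < 0, so H is indefinite: neither convex nor concave.

neither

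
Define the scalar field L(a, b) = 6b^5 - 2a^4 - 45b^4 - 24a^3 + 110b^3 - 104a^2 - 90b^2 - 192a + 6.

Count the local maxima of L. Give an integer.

L separates as a function of a plus a function of b, so ∇L=0 decouples.
∂L/∂a = -8(a + 2)(a + 3)(a + 4) = 0 at a ∈ {-4, -3, -2}; ∂L/∂b = 30b(b - 3)(b - 2)(b - 1) = 0 at b ∈ {0, 1, 2, 3}.
The Hessian is diagonal: diag(L_aa, L_bb). Second derivatives: L_aa(-4)=-16, L_aa(-3)=8, L_aa(-2)=-16; L_bb(0)=-180, L_bb(1)=60, L_bb(2)=-60, L_bb(3)=180.
Local maxima occur where both diagonal entries negative: (-4, 0), (-4, 2), (-2, 0), (-2, 2). Count: 4.

4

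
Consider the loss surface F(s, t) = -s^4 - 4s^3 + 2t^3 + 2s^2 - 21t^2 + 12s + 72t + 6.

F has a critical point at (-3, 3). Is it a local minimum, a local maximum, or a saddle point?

local maximum

The mixed partial ∂²F/∂s∂t is 0, so the Hessian at any point is diag(F_ss, F_tt) = diag(4(-3s^2 - 6s + 1), 6(2t - 7)).
At (-3, 3): H = diag(-32, -6).
Both eigenvalues are negative, so H is negative definite: a local maximum.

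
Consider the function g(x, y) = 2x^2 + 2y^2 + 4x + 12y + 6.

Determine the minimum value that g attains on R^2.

-14

g(x,y) separates as P(x) + Q(y) + 6, so its minimum is min P + min Q + 6.
P'(x) = 4x + 4 vanishes at x ∈ {-1}; Q'(y) = 4y + 12 vanishes at y ∈ {-3}.
Local minima of P (where P''>0): P(-1)=-2. Local minima of Q: Q(-3)=-18.
So the global minimum of g is P(-1) + Q(-3) + 6 = -2 − 18 + 6 = -14, attained at (-1, -3).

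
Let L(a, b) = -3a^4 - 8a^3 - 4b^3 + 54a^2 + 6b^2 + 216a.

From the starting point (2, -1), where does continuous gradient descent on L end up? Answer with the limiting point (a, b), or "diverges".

L is separable, so gradient descent decouples: a follows -∂L/∂a, b follows -∂L/∂b.
∂L/∂a = -12(a - 3)(a + 2)(a + 3); at a=2 this is 240, so a decreases.
∂L/∂b = -12b(b - 1); at b=-1 this is -24, so b increases.
a converges to its nearest critical value -2 (a local min of the a-part); b converges to 0. The iterate converges to (-2, 0).

(-2, 0)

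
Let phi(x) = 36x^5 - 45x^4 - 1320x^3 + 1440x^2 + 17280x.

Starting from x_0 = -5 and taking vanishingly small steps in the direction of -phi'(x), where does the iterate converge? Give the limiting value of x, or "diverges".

phi'(x) = 180(x - 4)(x - 3)(x + 2)(x + 4), so phi'(-5) = 38880.
Gradient descent moves in the -phi' direction, i.e. x is decreasing.
There is no critical point below x=-5, and phi' keeps the same sign, so the iterate runs off to −∞.

diverges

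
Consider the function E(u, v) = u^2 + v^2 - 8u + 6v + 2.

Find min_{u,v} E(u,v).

E(u,v) separates as P(u) + Q(v) + 2, so its minimum is min P + min Q + 2.
P'(u) = 2u - 8 vanishes at u ∈ {4}; Q'(v) = 2v + 6 vanishes at v ∈ {-3}.
Local minima of P (where P''>0): P(4)=-16. Local minima of Q: Q(-3)=-9.
So the global minimum of E is P(4) + Q(-3) + 2 = -16 − 9 + 2 = -23, attained at (4, -3).

-23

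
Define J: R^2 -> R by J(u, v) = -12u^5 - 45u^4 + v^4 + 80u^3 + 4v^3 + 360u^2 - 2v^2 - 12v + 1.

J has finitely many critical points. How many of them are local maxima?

J separates as a function of u plus a function of v, so ∇J=0 decouples.
∂J/∂u = -60u(u - 2)(u + 2)(u + 3) = 0 at u ∈ {-3, -2, 0, 2}; ∂J/∂v = 4(v - 1)(v + 1)(v + 3) = 0 at v ∈ {-3, -1, 1}.
The Hessian is diagonal: diag(J_uu, J_vv). Second derivatives: J_uu(-3)=900, J_uu(-2)=-480, J_uu(0)=720, J_uu(2)=-2400; J_vv(-3)=32, J_vv(-1)=-16, J_vv(1)=32.
Local maxima occur where both diagonal entries negative: (-2, -1), (2, -1). Count: 2.

2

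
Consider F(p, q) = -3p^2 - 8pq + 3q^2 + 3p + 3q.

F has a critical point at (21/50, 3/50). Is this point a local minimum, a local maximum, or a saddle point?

saddle point

The Hessian of F is constant: H = [[-6, -8], [-8, 6]].
det(H) = (-6)·6 − (-8)² = -100.
Since det(H) < 0, H is indefinite and the critical point is a saddle point.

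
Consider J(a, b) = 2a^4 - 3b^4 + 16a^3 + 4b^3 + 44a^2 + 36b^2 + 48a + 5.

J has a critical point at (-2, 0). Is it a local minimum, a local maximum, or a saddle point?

saddle point

The mixed partial ∂²J/∂a∂b is 0, so the Hessian at any point is diag(J_aa, J_bb) = diag(8(3a^2 + 12a + 11), 12(-3b^2 + 2b + 6)).
At (-2, 0): H = diag(-8, 72).
The eigenvalues have opposite signs, so H is indefinite: a saddle point.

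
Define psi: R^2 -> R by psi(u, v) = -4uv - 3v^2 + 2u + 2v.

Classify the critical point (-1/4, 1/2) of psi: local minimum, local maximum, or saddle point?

The Hessian of psi is constant: H = [[0, -4], [-4, -6]].
det(H) = 0·(-6) − (-4)² = -16.
Since det(H) < 0, H is indefinite and the critical point is a saddle point.

saddle point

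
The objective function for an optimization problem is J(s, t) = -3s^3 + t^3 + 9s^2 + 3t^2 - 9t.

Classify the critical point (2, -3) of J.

The mixed partial ∂²J/∂s∂t is 0, so the Hessian at any point is diag(J_ss, J_tt) = diag(18(-s + 1), 6(t + 1)).
At (2, -3): H = diag(-18, -12).
Both eigenvalues are negative, so H is negative definite: a local maximum.

local maximum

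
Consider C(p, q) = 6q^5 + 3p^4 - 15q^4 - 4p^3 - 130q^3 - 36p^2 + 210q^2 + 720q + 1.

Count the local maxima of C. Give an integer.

C separates as a function of p plus a function of q, so ∇C=0 decouples.
∂C/∂p = 12p(p - 3)(p + 2) = 0 at p ∈ {-2, 0, 3}; ∂C/∂q = 30(q - 4)(q - 2)(q + 1)(q + 3) = 0 at q ∈ {-3, -1, 2, 4}.
The Hessian is diagonal: diag(C_pp, C_qq). Second derivatives: C_pp(-2)=120, C_pp(0)=-72, C_pp(3)=180; C_qq(-3)=-2100, C_qq(-1)=900, C_qq(2)=-900, C_qq(4)=2100.
Local maxima occur where both diagonal entries negative: (0, -3), (0, 2). Count: 2.

2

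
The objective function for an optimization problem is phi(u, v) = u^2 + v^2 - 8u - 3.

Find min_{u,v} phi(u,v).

phi(u,v) separates as P(u) + Q(v) − 3, so its minimum is min P + min Q − 3.
P'(u) = 2u - 8 vanishes at u ∈ {4}; Q'(v) = 2v vanishes at v ∈ {0}.
Local minima of P (where P''>0): P(4)=-16. Local minima of Q: Q(0)=0.
So the global minimum of phi is P(4) + Q(0) − 3 = -16 + 0 − 3 = -19, attained at (4, 0).

-19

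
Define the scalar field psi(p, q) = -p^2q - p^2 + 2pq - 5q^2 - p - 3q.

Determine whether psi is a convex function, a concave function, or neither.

The term -p^2q is cubic, so the Hessian is not constant.
∂²psi/∂p² = -2q - 2, which takes both signs as q varies (negative for sufficiently large q). A diagonal entry of the Hessian changing sign means the Hessian is neither positive- nor negative-semidefinite on all of R^2.

neither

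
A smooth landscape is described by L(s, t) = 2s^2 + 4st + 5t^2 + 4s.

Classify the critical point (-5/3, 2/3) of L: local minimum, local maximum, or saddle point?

local minimum

The Hessian of L is constant: H = [[4, 4], [4, 10]].
det(H) = 4·10 − 4² = 24.
det(H) > 0 and tr(H) = 14 > 0, so H is positive definite and the point is a local minimum.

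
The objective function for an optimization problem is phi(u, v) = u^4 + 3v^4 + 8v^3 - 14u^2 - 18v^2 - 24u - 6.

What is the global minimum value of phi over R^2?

-258

phi(u,v) separates as P(u) + Q(v) − 6, so its minimum is min P + min Q − 6.
P'(u) = 4(u - 3)(u + 1)(u + 2) vanishes at u ∈ {-2, -1, 3}; Q'(v) = 12v(v - 1)(v + 3) vanishes at v ∈ {-3, 0, 1}.
Local minima of P (where P''>0): P(-2)=8, P(3)=-117. Local minima of Q: Q(-3)=-135, Q(1)=-7.
So the global minimum of phi is P(3) + Q(-3) − 6 = -117 − 135 − 6 = -258, attained at (3, -3).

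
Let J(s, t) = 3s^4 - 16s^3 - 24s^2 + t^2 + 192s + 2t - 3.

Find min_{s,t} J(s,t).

-308

J(s,t) separates as P(s) + Q(t) − 3, so its minimum is min P + min Q − 3.
P'(s) = 12(s - 4)(s - 2)(s + 2) vanishes at s ∈ {-2, 2, 4}; Q'(t) = 2(t + 1) vanishes at t ∈ {-1}.
Local minima of P (where P''>0): P(-2)=-304, P(4)=128. Local minima of Q: Q(-1)=-1.
So the global minimum of J is P(-2) + Q(-1) − 3 = -304 − 1 − 3 = -308, attained at (-2, -1).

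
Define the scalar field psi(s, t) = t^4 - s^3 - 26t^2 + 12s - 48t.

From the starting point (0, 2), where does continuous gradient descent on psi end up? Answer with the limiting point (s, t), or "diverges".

(-2, 4)

psi is separable, so gradient descent decouples: s follows -∂psi/∂s, t follows -∂psi/∂t.
∂psi/∂s = -3(s - 2)(s + 2); at s=0 this is 12, so s decreases.
∂psi/∂t = 4(t - 4)(t + 1)(t + 3); at t=2 this is -120, so t increases.
s converges to its nearest critical value -2 (a local min of the s-part); t converges to 4. The iterate converges to (-2, 4).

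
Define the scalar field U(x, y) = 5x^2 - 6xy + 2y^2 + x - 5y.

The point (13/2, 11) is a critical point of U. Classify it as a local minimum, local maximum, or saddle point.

local minimum

The Hessian of U is constant: H = [[10, -6], [-6, 4]].
det(H) = 10·4 − (-6)² = 4.
det(H) > 0 and tr(H) = 14 > 0, so H is positive definite and the point is a local minimum.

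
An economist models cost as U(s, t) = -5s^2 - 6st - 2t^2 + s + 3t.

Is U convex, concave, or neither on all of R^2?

concave

U is quadratic, so its Hessian is the constant matrix H = [[-10, -6], [-6, -4]].
det(H) = 4, tr(H) = -14.
det(H) > 0 and tr(H) < 0, so H is negative definite everywhere: concave.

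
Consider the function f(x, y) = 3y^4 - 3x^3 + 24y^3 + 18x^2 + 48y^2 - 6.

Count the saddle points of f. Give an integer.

f separates as a function of x plus a function of y, so ∇f=0 decouples.
∂f/∂x = -9x(x - 4) = 0 at x ∈ {0, 4}; ∂f/∂y = 12y(y + 2)(y + 4) = 0 at y ∈ {-4, -2, 0}.
The Hessian is diagonal: diag(f_xx, f_yy). Second derivatives: f_xx(0)=36, f_xx(4)=-36; f_yy(-4)=96, f_yy(-2)=-48, f_yy(0)=96.
Saddle points occur where the two diagonal entries have opposite signs: (0, -2), (4, -4), (4, 0). Count: 3.

3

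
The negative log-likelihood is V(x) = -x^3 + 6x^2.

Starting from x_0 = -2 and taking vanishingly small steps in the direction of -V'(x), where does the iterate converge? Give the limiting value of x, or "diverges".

V'(x) = -3x(x - 4), so V'(-2) = -36.
Gradient descent moves in the -V' direction, i.e. x is increasing.
The nearest critical point in that direction is x = 0, where V'' = 12 > 0 (a local minimum). The iterate converges there.

0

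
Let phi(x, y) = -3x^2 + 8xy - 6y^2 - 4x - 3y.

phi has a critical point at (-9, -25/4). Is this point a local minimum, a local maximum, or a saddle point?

local maximum

The Hessian of phi is constant: H = [[-6, 8], [8, -12]].
det(H) = (-6)·(-12) − 8² = 8.
det(H) > 0 and tr(H) = -18 < 0, so H is negative definite and the point is a local maximum.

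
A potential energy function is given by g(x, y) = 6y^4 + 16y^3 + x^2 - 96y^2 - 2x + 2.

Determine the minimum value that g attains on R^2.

g(x,y) separates as P(x) + Q(y) + 2, so its minimum is min P + min Q + 2.
P'(x) = 2x - 2 vanishes at x ∈ {1}; Q'(y) = 24y(y - 2)(y + 4) vanishes at y ∈ {-4, 0, 2}.
Local minima of P (where P''>0): P(1)=-1. Local minima of Q: Q(-4)=-1024, Q(2)=-160.
So the global minimum of g is P(1) + Q(-4) + 2 = -1 − 1024 + 2 = -1023, attained at (1, -4).

-1023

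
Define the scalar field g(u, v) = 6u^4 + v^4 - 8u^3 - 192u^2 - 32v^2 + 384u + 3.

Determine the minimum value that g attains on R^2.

g(u,v) separates as P(u) + Q(v) + 3, so its minimum is min P + min Q + 3.
P'(u) = 24(u - 4)(u - 1)(u + 4) vanishes at u ∈ {-4, 1, 4}; Q'(v) = 4v(v - 4)(v + 4) vanishes at v ∈ {-4, 0, 4}.
Local minima of P (where P''>0): P(-4)=-2560, P(4)=-512. Local minima of Q: Q(-4)=-256, Q(4)=-256.
So the global minimum of g is P(-4) + Q(-4) + 3 = -2560 − 256 + 3 = -2813, attained at (-4, -4).

-2813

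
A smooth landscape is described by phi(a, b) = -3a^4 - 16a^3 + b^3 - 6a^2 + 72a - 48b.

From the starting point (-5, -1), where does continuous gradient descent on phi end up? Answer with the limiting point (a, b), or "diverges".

diverges

phi is separable, so gradient descent decouples: a follows -∂phi/∂a, b follows -∂phi/∂b.
∂phi/∂a = -12(a - 1)(a + 2)(a + 3); at a=-5 this is 432, so a decreases.
∂phi/∂b = 3(b - 4)(b + 4); at b=-1 this is -45, so b increases.
The a-coordinate has no critical point in that direction and runs off to infinity.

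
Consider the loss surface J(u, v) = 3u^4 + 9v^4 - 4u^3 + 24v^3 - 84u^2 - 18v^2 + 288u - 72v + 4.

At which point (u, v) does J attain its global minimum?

J(u,v) separates as P(u) + Q(v) + 4, so its minimum is min P + min Q + 4.
P'(u) = 12(u - 3)(u - 2)(u + 4) vanishes at u ∈ {-4, 2, 3}; Q'(v) = 36(v - 1)(v + 1)(v + 2) vanishes at v ∈ {-2, -1, 1}.
Local minima of P (where P''>0): P(-4)=-1472, P(3)=243. Local minima of Q: Q(-2)=24, Q(1)=-57.
So the global minimum of J is P(-4) + Q(1) + 4 = -1472 − 57 + 4 = -1525, attained at (-4, 1).

(-4, 1)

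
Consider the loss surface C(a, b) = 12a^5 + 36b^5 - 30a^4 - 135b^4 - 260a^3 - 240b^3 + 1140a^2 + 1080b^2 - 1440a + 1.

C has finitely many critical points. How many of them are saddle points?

8

C separates as a function of a plus a function of b, so ∇C=0 decouples.
∂C/∂a = 60(a - 3)(a - 2)(a - 1)(a + 4) = 0 at a ∈ {-4, 1, 2, 3}; ∂C/∂b = 180b(b - 3)(b - 2)(b + 2) = 0 at b ∈ {-2, 0, 2, 3}.
The Hessian is diagonal: diag(C_aa, C_bb). Second derivatives: C_aa(-4)=-12600, C_aa(1)=600, C_aa(2)=-360, C_aa(3)=840; C_bb(-2)=-7200, C_bb(0)=2160, C_bb(2)=-1440, C_bb(3)=2700.
Saddle points occur where the two diagonal entries have opposite signs: (-4, 0), (-4, 3), (1, -2), (1, 2), (2, 0), (2, 3), (3, -2), (3, 2). Count: 8.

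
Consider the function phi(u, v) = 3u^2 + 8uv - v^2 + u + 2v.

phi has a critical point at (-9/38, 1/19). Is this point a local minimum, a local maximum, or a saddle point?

saddle point

The Hessian of phi is constant: H = [[6, 8], [8, -2]].
det(H) = 6·(-2) − 8² = -76.
Since det(H) < 0, H is indefinite and the critical point is a saddle point.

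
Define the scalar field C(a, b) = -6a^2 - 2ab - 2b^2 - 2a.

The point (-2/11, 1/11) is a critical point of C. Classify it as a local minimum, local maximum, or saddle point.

The Hessian of C is constant: H = [[-12, -2], [-2, -4]].
det(H) = (-12)·(-4) − (-2)² = 44.
det(H) > 0 and tr(H) = -16 < 0, so H is negative definite and the point is a local maximum.

local maximum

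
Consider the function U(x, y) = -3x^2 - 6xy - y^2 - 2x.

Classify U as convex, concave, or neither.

neither

U is quadratic, so its Hessian is the constant matrix H = [[-6, -6], [-6, -2]].
det(H) = -24, tr(H) = -8.
det(H) < 0, so H is indefinite: neither convex nor concave.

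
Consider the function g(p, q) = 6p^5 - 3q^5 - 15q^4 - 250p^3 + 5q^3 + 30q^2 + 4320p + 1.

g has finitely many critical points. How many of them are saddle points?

8

g separates as a function of p plus a function of q, so ∇g=0 decouples.
∂g/∂p = 30(p - 4)(p - 3)(p + 3)(p + 4) = 0 at p ∈ {-4, -3, 3, 4}; ∂g/∂q = -15q(q - 1)(q + 1)(q + 4) = 0 at q ∈ {-4, -1, 0, 1}.
The Hessian is diagonal: diag(g_pp, g_qq). Second derivatives: g_pp(-4)=-1680, g_pp(-3)=1260, g_pp(3)=-1260, g_pp(4)=1680; g_qq(-4)=900, g_qq(-1)=-90, g_qq(0)=60, g_qq(1)=-150.
Saddle points occur where the two diagonal entries have opposite signs: (-4, -4), (-4, 0), (-3, -1), (-3, 1), (3, -4), (3, 0), (4, -1), (4, 1). Count: 8.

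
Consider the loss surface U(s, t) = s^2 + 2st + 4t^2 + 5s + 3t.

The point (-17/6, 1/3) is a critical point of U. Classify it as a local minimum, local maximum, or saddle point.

local minimum

The Hessian of U is constant: H = [[2, 2], [2, 8]].
det(H) = 2·8 − 2² = 12.
det(H) > 0 and tr(H) = 10 > 0, so H is positive definite and the point is a local minimum.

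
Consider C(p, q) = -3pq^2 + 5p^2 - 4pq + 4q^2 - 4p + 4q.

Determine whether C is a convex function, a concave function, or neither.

neither

The term -3pq^2 is cubic, so the Hessian is not constant.
∂²C/∂q² = -6p + 8, which takes both signs as p varies (negative for sufficiently large p). A diagonal entry of the Hessian changing sign means the Hessian is neither positive- nor negative-semidefinite on all of R^2.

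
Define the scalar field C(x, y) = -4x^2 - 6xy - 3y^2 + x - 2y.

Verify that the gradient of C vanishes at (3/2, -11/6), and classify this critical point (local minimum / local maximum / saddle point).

∇C = (-8x - 6y + 1, -6x - 6y - 2); substituting (3/2, -11/6) gives ∇C = (0, 0), so (3/2, -11/6) is indeed a critical point.
The Hessian of C is constant: H = [[-8, -6], [-6, -6]].
det(H) = (-8)·(-6) − (-6)² = 12.
det(H) > 0 and tr(H) = -14 < 0, so H is negative definite and the point is a local maximum.

local maximum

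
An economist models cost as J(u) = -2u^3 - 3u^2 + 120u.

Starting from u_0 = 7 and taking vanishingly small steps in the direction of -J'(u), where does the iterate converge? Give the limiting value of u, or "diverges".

J'(u) = -6(u - 4)(u + 5), so J'(7) = -216.
Gradient descent moves in the -J' direction, i.e. u is increasing.
There is no critical point above u=7, and J' keeps the same sign, so the iterate runs off to +∞.

diverges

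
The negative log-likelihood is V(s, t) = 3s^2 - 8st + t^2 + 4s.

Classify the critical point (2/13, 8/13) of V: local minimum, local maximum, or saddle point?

The Hessian of V is constant: H = [[6, -8], [-8, 2]].
det(H) = 6·2 − (-8)² = -52.
Since det(H) < 0, H is indefinite and the critical point is a saddle point.

saddle point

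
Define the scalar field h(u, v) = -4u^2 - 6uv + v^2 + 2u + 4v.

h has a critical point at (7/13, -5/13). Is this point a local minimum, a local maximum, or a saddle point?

The Hessian of h is constant: H = [[-8, -6], [-6, 2]].
det(H) = (-8)·2 − (-6)² = -52.
Since det(H) < 0, H is indefinite and the critical point is a saddle point.

saddle point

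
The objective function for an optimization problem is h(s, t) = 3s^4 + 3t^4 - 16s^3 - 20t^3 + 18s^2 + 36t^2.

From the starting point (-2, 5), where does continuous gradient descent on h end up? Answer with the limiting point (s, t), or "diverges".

h is separable, so gradient descent decouples: s follows -∂h/∂s, t follows -∂h/∂t.
∂h/∂s = 12s(s - 3)(s - 1); at s=-2 this is -360, so s increases.
∂h/∂t = 12t(t - 3)(t - 2); at t=5 this is 360, so t decreases.
s converges to its nearest critical value 0 (a local min of the s-part); t converges to 3. The iterate converges to (0, 3).

(0, 3)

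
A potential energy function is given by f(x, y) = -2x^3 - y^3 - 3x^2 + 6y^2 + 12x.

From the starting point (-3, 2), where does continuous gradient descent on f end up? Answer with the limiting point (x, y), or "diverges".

f is separable, so gradient descent decouples: x follows -∂f/∂x, y follows -∂f/∂y.
∂f/∂x = -6(x - 1)(x + 2); at x=-3 this is -24, so x increases.
∂f/∂y = -3y(y - 4); at y=2 this is 12, so y decreases.
x converges to its nearest critical value -2 (a local min of the x-part); y converges to 0. The iterate converges to (-2, 0).

(-2, 0)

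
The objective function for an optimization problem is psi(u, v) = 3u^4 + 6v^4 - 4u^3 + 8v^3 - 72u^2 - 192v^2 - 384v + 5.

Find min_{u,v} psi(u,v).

psi(u,v) separates as P(u) + Q(v) + 5, so its minimum is min P + min Q + 5.
P'(u) = 12u(u - 4)(u + 3) vanishes at u ∈ {-3, 0, 4}; Q'(v) = 24(v - 4)(v + 1)(v + 4) vanishes at v ∈ {-4, -1, 4}.
Local minima of P (where P''>0): P(-3)=-297, P(4)=-640. Local minima of Q: Q(-4)=-512, Q(4)=-2560.
So the global minimum of psi is P(4) + Q(4) + 5 = -640 − 2560 + 5 = -3195, attained at (4, 4).

-3195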